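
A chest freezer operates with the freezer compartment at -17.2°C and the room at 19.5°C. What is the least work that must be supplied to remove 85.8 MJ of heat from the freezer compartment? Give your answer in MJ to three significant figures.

In absolute terms T_C = 255.95 K and T_H = 292.65 K, so ΔT = 36.70 K.
The reversible limit is COP_R = T_C/ΔT = 6.974, so W_min = Q_C/COP = Q_C·ΔT/T_C.
W_min = 85.80 × 36.70/255.95 = 12.30 MJ.

12.3 MJ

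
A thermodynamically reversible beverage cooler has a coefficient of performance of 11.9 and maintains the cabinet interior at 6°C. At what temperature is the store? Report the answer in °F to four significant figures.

85.02 °F

COP_R = T_C/(T_H − T_C) gives T_H − T_C = T_C/COP.
With T_C = 279.15 K, T_H = 279.15 × (1 + 1/11.9) = 302.61 K.
Converting, 302.61 K = 85.02°F.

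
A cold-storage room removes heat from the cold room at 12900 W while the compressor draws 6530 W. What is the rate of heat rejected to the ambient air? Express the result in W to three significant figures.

19400 W

For a cyclic device the first law requires Q̇_H = Q̇_C + Ẇ.
Q̇_H = Q̇_C + Ẇ = 19430 W.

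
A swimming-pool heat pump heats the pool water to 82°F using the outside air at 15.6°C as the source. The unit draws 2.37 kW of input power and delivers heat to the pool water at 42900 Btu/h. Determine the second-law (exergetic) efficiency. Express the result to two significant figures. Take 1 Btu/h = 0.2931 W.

Converting, Q̇_H = 42900 Btu/h = 12.57 kW, so COP_actual = Q̇_H/Ẇ = 12.57/2.370 = 5.305.
In absolute terms T_C = 288.75 K and T_H = 300.93 K, so ΔT = 12.18 K.
COP_Carnot = T_H/ΔT = 300.93/12.18 = 24.71.
η_II = COP_actual/COP_Carnot = 5.305/24.71 = 0.2147.

0.21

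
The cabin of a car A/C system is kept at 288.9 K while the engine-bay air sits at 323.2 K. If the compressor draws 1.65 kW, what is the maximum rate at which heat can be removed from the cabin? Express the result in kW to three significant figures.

The reservoir spacing is ΔT = 323.2 − 288.9 = 34.30 K.
COP_Carnot = T_C/ΔT = 288.90/34.30 = 8.423.
Q̇_max = COP_Carnot × Ẇ = 8.423 × 1.650 kW = 13.90 kW.

13.9 kW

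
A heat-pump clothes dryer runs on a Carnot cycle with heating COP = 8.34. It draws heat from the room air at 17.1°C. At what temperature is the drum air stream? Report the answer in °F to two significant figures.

130 °F

COP_HP = T_H/(T_H − T_C) rearranges to T_H = COP·T_C/(COP − 1).
With T_C = 290.25 K, T_H = 8.34 × 290.25/7.340 = 329.79 K.
Converting, 329.79 K = 133.96°F.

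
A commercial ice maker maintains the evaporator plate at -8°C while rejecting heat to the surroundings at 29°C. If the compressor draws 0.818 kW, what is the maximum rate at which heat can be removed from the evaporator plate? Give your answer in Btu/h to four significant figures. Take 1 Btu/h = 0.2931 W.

In absolute terms T_C = 265.15 K and T_H = 302.15 K, so ΔT = 37.00 K.
COP_Carnot = T_C/ΔT = 265.15/37.00 = 7.166.
Q̇_max = COP_Carnot × Ẇ = 7.166 × 0.8180 kW = 5.862 kW = 20000 Btu/h.

20000 Btu/h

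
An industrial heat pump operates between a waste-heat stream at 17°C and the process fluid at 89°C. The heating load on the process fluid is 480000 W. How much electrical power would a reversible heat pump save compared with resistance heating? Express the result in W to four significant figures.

384600 W

In absolute terms T_C = 290.15 K and T_H = 362.15 K, so ΔT = 72.00 K.
COP_Carnot = T_H/ΔT = 362.15/72.00 = 5.030.
Resistance heating needs Ẇ_res = Q̇_H = 480000 W; the reversible heat pump needs only Ẇ_hp = Q̇_H/COP = 95430 W.
Saving = 480000 − 95430 = 384600 W.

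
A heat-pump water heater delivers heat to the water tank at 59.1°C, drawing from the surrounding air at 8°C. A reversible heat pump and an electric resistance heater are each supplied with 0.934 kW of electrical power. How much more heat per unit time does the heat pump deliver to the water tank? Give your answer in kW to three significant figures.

5.14 kW

In absolute terms T_C = 281.15 K and T_H = 332.25 K, so ΔT = 51.10 K.
COP_Carnot = T_H/ΔT = 332.25/51.10 = 6.502.
The heat pump delivers Q̇_H = COP × Ẇ = 6.073 kW; the resistance heater delivers Ẇ = 0.9340 kW.
Extra = (COP − 1)·Ẇ = 5.139 kW.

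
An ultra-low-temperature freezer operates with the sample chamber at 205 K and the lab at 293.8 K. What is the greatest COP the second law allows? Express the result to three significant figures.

2.31

The reservoir spacing is ΔT = 293.8 − 205 = 88.80 K.
For a reversible cycle, COP_Carnot = T_C/ΔT = 205.00/88.80 = 2.309.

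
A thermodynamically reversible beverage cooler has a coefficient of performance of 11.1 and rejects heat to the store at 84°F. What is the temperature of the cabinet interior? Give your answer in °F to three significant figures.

For a Carnot refrigerator COP_R = T_C/(T_H − T_C), so T_C = COP·T_H/(1 + COP).
With T_H = 302.04 K, T_C = 11.1 × 302.04/12.10 = 277.08 K.
Converting, 277.08 K = 39.07°F.

39.1 °F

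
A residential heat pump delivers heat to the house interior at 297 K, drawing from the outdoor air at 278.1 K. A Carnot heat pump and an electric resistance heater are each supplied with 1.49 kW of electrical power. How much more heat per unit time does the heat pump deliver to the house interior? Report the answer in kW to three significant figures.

The reservoir spacing is ΔT = 297 − 278.1 = 18.90 K.
COP_Carnot = T_H/ΔT = 297.00/18.90 = 15.71.
The heat pump delivers Q̇_H = COP × Ẇ = 23.41 kW; the resistance heater delivers Ẇ = 1.490 kW.
Extra = (COP − 1)·Ẇ = 21.92 kW.

21.9 kW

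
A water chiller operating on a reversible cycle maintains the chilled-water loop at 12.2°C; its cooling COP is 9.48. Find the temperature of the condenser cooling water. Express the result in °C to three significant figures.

42.3 °C

COP_R = T_C/(T_H − T_C) gives T_H − T_C = T_C/COP.
With T_C = 285.35 K, T_H = 285.35 × (1 + 1/9.48) = 315.45 K.
Converting, 315.45 K = 42.30°C.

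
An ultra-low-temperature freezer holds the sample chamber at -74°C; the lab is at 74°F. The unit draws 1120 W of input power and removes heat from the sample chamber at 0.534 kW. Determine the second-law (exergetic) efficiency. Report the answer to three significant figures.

Converting, Q̇_C = 0.5340 kW = 534.0 W, so COP_actual = Q̇_C/Ẇ = 534.0/1120 = 0.4768.
In absolute terms T_C = 199.15 K and T_H = 296.48 K, so ΔT = 97.33 K.
COP_Carnot = T_C/ΔT = 199.15/97.33 = 2.046.
η_II = COP_actual/COP_Carnot = 0.4768/2.046 = 0.2330.

0.233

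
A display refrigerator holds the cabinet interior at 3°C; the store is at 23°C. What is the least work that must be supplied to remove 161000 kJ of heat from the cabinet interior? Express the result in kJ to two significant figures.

In absolute terms T_C = 276.15 K and T_H = 296.15 K, so ΔT = 20.00 K.
The reversible limit is COP_R = T_C/ΔT = 13.81, so W_min = Q_C/COP = Q_C·ΔT/T_C.
W_min = 161000 × 20.00/276.15 = 11660 kJ.

12000 kJ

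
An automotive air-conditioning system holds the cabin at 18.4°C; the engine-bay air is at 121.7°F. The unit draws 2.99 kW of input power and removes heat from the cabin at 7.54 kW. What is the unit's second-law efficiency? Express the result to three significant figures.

COP_actual = Q̇_C/Ẇ = 7.540/2.990 = 2.522.
In absolute terms T_C = 291.55 K and T_H = 322.98 K, so ΔT = 31.43 K.
COP_Carnot = T_C/ΔT = 291.55/31.43 = 9.275.
η_II = COP_actual/COP_Carnot = 2.522/9.275 = 0.2719.

0.272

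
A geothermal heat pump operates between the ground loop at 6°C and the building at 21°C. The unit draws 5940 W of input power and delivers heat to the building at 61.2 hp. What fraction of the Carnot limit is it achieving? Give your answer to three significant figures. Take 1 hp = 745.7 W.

0.392

Converting, Q̇_H = 61.20 hp = 45640 W, so COP_actual = Q̇_H/Ẇ = 45640/5940 = 7.683.
In absolute terms T_C = 279.15 K and T_H = 294.15 K, so ΔT = 15.00 K.
COP_Carnot = T_H/ΔT = 294.15/15.00 = 19.61.
η_II = COP_actual/COP_Carnot = 7.683/19.61 = 0.3918.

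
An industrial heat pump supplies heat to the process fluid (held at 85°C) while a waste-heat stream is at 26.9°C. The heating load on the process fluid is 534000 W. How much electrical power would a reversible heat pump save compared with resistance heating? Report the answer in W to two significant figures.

450000 W

In absolute terms T_C = 300.05 K and T_H = 358.15 K, so ΔT = 58.10 K.
COP_Carnot = T_H/ΔT = 358.15/58.10 = 6.164.
Resistance heating needs Ẇ_res = Q̇_H = 534000 W; the reversible heat pump needs only Ẇ_hp = Q̇_H/COP = 86630 W.
Saving = 534000 − 86630 = 447400 W.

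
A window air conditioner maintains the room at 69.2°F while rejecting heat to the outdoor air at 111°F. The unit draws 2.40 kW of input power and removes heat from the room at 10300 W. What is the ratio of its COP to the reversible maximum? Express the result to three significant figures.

Converting, Q̇_C = 10300 W = 10.30 kW, so COP_actual = Q̇_C/Ẇ = 10.30/2.400 = 4.292.
In absolute terms T_C = 293.82 K and T_H = 317.04 K, so ΔT = 23.22 K.
COP_Carnot = T_C/ΔT = 293.82/23.22 = 12.65.
η_II = COP_actual/COP_Carnot = 4.292/12.65 = 0.3392.

0.339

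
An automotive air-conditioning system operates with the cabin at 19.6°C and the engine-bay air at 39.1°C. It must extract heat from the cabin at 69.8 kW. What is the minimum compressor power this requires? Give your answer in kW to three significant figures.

4.65 kW

In absolute terms T_C = 292.75 K and T_H = 312.25 K, so ΔT = 19.50 K.
COP_Carnot = T_C/ΔT = 292.75/19.50 = 15.01.
Ẇ_min = Q̇/COP_Carnot = 69.80/15.01 = 4.649 kW.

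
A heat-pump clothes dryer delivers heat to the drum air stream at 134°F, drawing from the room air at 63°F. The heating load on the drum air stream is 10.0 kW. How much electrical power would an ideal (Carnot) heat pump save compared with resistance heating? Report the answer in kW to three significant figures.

8.80 kW

In absolute terms T_C = 290.37 K and T_H = 329.82 K, so ΔT = 39.44 K.
COP_Carnot = T_H/ΔT = 329.82/39.44 = 8.362.
Resistance heating needs Ẇ_res = Q̇_H = 10.00 kW; the reversible heat pump needs only Ẇ_hp = Q̇_H/COP = 1.196 kW.
Saving = 10.00 − 1.196 = 8.804 kW.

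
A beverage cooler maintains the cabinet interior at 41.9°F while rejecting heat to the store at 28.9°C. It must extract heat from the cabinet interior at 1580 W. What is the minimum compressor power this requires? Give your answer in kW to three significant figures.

In absolute terms T_C = 278.65 K and T_H = 302.05 K, so ΔT = 23.40 K.
COP_Carnot = T_C/ΔT = 278.65/23.40 = 11.91.
Ẇ_min = Q̇/COP_Carnot = 1580/11.91 = 132.7 W = 0.1327 kW.

0.133 kW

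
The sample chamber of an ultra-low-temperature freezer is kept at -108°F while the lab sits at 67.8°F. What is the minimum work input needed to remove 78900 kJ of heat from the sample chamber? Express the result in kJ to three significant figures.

39400 kJ

In absolute terms T_C = 195.37 K and T_H = 293.04 K, so ΔT = 97.67 K.
The reversible limit is COP_R = T_C/ΔT = 2.000, so W_min = Q_C/COP = Q_C·ΔT/T_C.
W_min = 78900 × 97.67/195.37 = 39440 kJ.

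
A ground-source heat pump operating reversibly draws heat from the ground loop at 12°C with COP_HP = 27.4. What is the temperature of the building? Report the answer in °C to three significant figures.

22.8 °C

COP_HP = T_H/(T_H − T_C) rearranges to T_H = COP·T_C/(COP − 1).
With T_C = 285.15 K, T_H = 27.4 × 285.15/26.40 = 295.95 K.
Converting, 295.95 K = 22.80°C.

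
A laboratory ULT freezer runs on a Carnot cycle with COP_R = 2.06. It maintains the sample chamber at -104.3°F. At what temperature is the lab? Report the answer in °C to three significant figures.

COP_R = T_C/(T_H − T_C) gives T_H − T_C = T_C/COP.
With T_C = 197.43 K, T_H = 197.43 × (1 + 1/2.06) = 293.27 K.
Converting, 293.27 K = 20.12°C.

20.1 °C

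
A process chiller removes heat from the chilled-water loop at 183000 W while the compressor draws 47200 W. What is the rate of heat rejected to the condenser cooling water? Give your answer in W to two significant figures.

For a cyclic device the first law requires Q̇_H = Q̇_C + Ẇ.
Q̇_H = Q̇_C + Ẇ = 230200 W.

230000 W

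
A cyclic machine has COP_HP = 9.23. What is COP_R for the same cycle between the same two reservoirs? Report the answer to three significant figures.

Since Q_H = Q_C + W for any cycle, COP_R = Q_C/W = Q_H/W − 1.
COP_R = 9.23 − 1 = 8.23.

8.23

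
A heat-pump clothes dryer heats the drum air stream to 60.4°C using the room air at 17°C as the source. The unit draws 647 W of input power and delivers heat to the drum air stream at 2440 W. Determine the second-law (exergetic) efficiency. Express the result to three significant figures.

0.491

COP_actual = Q̇_H/Ẇ = 2440/647.0 = 3.771.
In absolute terms T_C = 290.15 K and T_H = 333.55 K, so ΔT = 43.40 K.
COP_Carnot = T_H/ΔT = 333.55/43.40 = 7.685.
η_II = COP_actual/COP_Carnot = 3.771/7.685 = 0.4907.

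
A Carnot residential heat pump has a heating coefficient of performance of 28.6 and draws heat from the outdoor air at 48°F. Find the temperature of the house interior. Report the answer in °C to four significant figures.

COP_HP = T_H/(T_H − T_C) rearranges to T_H = COP·T_C/(COP − 1).
With T_C = 282.04 K, T_H = 28.6 × 282.04/27.60 = 292.26 K.
Converting, 292.26 K = 19.11°C.

19.11 °C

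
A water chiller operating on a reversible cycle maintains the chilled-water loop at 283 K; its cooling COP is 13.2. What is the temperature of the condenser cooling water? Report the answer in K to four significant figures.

COP_R = T_C/(T_H − T_C) gives T_H − T_C = T_C/COP.
With T_C = 283.00 K, T_H = 283.00 × (1 + 1/13.2) = 304.44 K.

304.4 K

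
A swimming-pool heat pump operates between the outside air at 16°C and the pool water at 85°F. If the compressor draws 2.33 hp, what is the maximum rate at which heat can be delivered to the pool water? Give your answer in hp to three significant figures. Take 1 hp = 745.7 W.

In absolute terms T_C = 289.15 K and T_H = 302.59 K, so ΔT = 13.44 K.
COP_Carnot = T_H/ΔT = 302.59/13.44 = 22.51.
Q̇_max = COP_Carnot × Ẇ = 22.51 × 2.330 hp = 52.44 hp.

52.4 hp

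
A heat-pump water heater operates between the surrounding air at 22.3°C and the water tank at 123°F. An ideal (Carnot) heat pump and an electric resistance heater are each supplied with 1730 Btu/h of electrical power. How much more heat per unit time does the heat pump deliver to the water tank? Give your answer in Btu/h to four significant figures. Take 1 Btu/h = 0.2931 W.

18090 Btu/h

In absolute terms T_C = 295.45 K and T_H = 323.71 K, so ΔT = 28.26 K.
COP_Carnot = T_H/ΔT = 323.71/28.26 = 11.46.
The heat pump delivers Q̇_H = COP × Ẇ = 19820 Btu/h; the resistance heater delivers Ẇ = 1730 Btu/h.
Extra = (COP − 1)·Ẇ = 18090 Btu/h.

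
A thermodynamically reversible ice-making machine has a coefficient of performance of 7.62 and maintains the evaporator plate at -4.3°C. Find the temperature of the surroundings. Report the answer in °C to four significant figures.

30.98 °C

COP_R = T_C/(T_H − T_C) gives T_H − T_C = T_C/COP.
With T_C = 268.85 K, T_H = 268.85 × (1 + 1/7.62) = 304.13 K.
Converting, 304.13 K = 30.98°C.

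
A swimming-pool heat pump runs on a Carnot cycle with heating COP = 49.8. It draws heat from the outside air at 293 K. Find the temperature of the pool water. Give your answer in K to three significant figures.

299 K

COP_HP = T_H/(T_H − T_C) rearranges to T_H = COP·T_C/(COP − 1).
With T_C = 293.00 K, T_H = 49.8 × 293.00/48.80 = 299.00 K.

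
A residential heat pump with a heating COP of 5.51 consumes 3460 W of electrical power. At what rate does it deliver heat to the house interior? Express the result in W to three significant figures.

Q̇_H = COP_HP × Ẇ = 5.51 × 3460 = 19060 W.

19100 W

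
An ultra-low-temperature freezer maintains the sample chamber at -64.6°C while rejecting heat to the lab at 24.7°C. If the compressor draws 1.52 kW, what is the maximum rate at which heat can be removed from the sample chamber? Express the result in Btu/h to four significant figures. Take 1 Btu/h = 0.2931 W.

In absolute terms T_C = 208.55 K and T_H = 297.85 K, so ΔT = 89.30 K.
COP_Carnot = T_C/ΔT = 208.55/89.30 = 2.335.
Q̇_max = COP_Carnot × Ẇ = 2.335 × 1.520 kW = 3.550 kW = 12110 Btu/h.

12110 Btu/h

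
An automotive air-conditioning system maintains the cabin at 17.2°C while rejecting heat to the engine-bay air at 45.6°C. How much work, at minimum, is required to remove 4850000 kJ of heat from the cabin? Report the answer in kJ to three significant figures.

474000 kJ

In absolute terms T_C = 290.35 K and T_H = 318.75 K, so ΔT = 28.40 K.
The reversible limit is COP_R = T_C/ΔT = 10.22, so W_min = Q_C/COP = Q_C·ΔT/T_C.
W_min = 4850000 × 28.40/290.35 = 474400 kJ.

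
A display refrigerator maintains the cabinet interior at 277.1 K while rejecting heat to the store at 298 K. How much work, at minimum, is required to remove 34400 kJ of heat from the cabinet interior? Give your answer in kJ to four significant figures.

The reservoir spacing is ΔT = 298 − 277.1 = 20.90 K.
The reversible limit is COP_R = T_C/ΔT = 13.26, so W_min = Q_C/COP = Q_C·ΔT/T_C.
W_min = 34400 × 20.90/277.10 = 2595 kJ.

2595 kJ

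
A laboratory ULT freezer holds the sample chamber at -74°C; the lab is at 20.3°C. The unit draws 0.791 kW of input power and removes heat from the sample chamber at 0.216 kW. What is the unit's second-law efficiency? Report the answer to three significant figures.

0.129

COP_actual = Q̇_C/Ẇ = 0.2160/0.7910 = 0.2731.
In absolute terms T_C = 199.15 K and T_H = 293.45 K, so ΔT = 94.30 K.
COP_Carnot = T_C/ΔT = 199.15/94.30 = 2.112.
η_II = COP_actual/COP_Carnot = 0.2731/2.112 = 0.1293.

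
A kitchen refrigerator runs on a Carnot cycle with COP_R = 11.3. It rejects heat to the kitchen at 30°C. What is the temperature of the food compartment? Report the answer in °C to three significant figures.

For a Carnot refrigerator COP_R = T_C/(T_H − T_C), so T_C = COP·T_H/(1 + COP).
With T_H = 303.15 K, T_C = 11.3 × 303.15/12.30 = 278.50 K.
Converting, 278.50 K = 5.35°C.

5.35 °C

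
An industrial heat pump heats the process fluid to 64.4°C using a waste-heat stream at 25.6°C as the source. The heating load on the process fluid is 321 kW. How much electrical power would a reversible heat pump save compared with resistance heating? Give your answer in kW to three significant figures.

284 kW

In absolute terms T_C = 298.75 K and T_H = 337.55 K, so ΔT = 38.80 K.
COP_Carnot = T_H/ΔT = 337.55/38.80 = 8.700.
Resistance heating needs Ẇ_res = Q̇_H = 321.0 kW; the reversible heat pump needs only Ẇ_hp = Q̇_H/COP = 36.90 kW.
Saving = 321.0 − 36.90 = 284.1 kW.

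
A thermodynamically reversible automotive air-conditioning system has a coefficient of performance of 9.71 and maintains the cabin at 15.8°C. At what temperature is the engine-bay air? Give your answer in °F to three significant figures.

COP_R = T_C/(T_H − T_C) gives T_H − T_C = T_C/COP.
With T_C = 288.95 K, T_H = 288.95 × (1 + 1/9.71) = 318.71 K.
Converting, 318.71 K = 114.00°F.

114 °F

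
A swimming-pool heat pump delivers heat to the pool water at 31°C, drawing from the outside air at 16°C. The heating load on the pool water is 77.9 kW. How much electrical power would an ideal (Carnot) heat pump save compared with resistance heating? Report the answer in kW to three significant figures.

In absolute terms T_C = 289.15 K and T_H = 304.15 K, so ΔT = 15.00 K.
COP_Carnot = T_H/ΔT = 304.15/15.00 = 20.28.
Resistance heating needs Ẇ_res = Q̇_H = 77.90 kW; the reversible heat pump needs only Ẇ_hp = Q̇_H/COP = 3.842 kW.
Saving = 77.90 − 3.842 = 74.06 kW.

74.1 kW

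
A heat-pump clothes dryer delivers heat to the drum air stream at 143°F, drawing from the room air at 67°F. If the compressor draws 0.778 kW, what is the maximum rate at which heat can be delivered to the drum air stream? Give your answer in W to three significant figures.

6170 W

In absolute terms T_C = 292.59 K and T_H = 334.82 K, so ΔT = 42.22 K.
COP_Carnot = T_H/ΔT = 334.82/42.22 = 7.930.
Q̇_max = COP_Carnot × Ẇ = 7.930 × 0.7780 kW = 6.169 kW = 6169 W.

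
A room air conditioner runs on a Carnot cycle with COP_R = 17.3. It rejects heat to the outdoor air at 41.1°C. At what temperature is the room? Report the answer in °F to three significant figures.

For a Carnot refrigerator COP_R = T_C/(T_H − T_C), so T_C = COP·T_H/(1 + COP).
With T_H = 314.25 K, T_C = 17.3 × 314.25/18.30 = 297.08 K.
Converting, 297.08 K = 75.07°F.

75.1 °F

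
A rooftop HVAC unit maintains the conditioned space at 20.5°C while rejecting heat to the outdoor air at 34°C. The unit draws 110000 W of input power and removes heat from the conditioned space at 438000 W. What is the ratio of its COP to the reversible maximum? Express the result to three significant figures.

COP_actual = Q̇_C/Ẇ = 438000/110000 = 3.982.
In absolute terms T_C = 293.65 K and T_H = 307.15 K, so ΔT = 13.50 K.
COP_Carnot = T_C/ΔT = 293.65/13.50 = 21.75.
η_II = COP_actual/COP_Carnot = 3.982/21.75 = 0.1831.

0.183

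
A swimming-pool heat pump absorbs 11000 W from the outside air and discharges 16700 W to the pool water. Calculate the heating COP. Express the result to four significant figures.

The first law gives Q̇_H = Q̇_C + Ẇ, so the three rates are Q̇_C = 11000, Q̇_H = 16700, Ẇ = 5700 W.
COP_HP = Q̇_H/Ẇ = 16700/5700 = 2.930.

2.930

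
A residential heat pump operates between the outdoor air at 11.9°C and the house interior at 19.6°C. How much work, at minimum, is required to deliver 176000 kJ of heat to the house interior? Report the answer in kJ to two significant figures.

In absolute terms T_C = 285.05 K and T_H = 292.75 K, so ΔT = 7.700 K.
The reversible limit is COP_HP = T_H/ΔT = 38.02, so W_min = Q_H/COP = Q_H·ΔT/T_H.
W_min = 176000 × 7.700/292.75 = 4629 kJ.

4600 kJ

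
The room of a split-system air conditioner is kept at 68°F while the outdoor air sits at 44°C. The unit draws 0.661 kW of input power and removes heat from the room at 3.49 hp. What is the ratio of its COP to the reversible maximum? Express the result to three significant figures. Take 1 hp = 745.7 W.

Converting, Q̇_C = 3.490 hp = 2.602 kW, so COP_actual = Q̇_C/Ẇ = 2.602/0.6610 = 3.937.
In absolute terms T_C = 293.15 K and T_H = 317.15 K, so ΔT = 24.00 K.
COP_Carnot = T_C/ΔT = 293.15/24.00 = 12.21.
η_II = COP_actual/COP_Carnot = 3.937/12.21 = 0.3223.

0.322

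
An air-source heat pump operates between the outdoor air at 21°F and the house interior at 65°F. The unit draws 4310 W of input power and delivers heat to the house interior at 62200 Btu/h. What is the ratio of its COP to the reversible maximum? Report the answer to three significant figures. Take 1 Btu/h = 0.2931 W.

Converting, Q̇_H = 62200 Btu/h = 18230 W, so COP_actual = Q̇_H/Ẇ = 18230/4310 = 4.230.
In absolute terms T_C = 267.04 K and T_H = 291.48 K, so ΔT = 24.44 K.
COP_Carnot = T_H/ΔT = 291.48/24.44 = 11.92.
η_II = COP_actual/COP_Carnot = 4.230/11.92 = 0.3547.

0.355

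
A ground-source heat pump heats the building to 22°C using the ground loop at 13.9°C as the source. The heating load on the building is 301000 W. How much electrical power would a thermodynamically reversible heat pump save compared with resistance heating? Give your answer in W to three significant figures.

293000 W

In absolute terms T_C = 287.05 K and T_H = 295.15 K, so ΔT = 8.100 K.
COP_Carnot = T_H/ΔT = 295.15/8.100 = 36.44.
Resistance heating needs Ẇ_res = Q̇_H = 301000 W; the reversible heat pump needs only Ẇ_hp = Q̇_H/COP = 8261 W.
Saving = 301000 − 8261 = 292700 W.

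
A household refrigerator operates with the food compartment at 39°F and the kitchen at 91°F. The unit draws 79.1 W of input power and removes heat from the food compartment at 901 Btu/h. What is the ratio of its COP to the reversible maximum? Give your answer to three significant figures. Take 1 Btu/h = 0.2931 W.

0.348

Converting, Q̇_C = 901.0 Btu/h = 264.1 W, so COP_actual = Q̇_C/Ẇ = 264.1/79.10 = 3.339.
In absolute terms T_C = 277.04 K and T_H = 305.93 K, so ΔT = 28.89 K.
COP_Carnot = T_C/ΔT = 277.04/28.89 = 9.590.
η_II = COP_actual/COP_Carnot = 3.339/9.590 = 0.3481.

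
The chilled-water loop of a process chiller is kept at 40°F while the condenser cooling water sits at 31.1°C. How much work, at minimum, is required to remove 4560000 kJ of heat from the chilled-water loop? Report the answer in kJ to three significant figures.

438000 kJ

In absolute terms T_C = 277.59 K and T_H = 304.25 K, so ΔT = 26.66 K.
The reversible limit is COP_R = T_C/ΔT = 10.41, so W_min = Q_C/COP = Q_C·ΔT/T_C.
W_min = 4560000 × 26.66/277.59 = 437900 kJ.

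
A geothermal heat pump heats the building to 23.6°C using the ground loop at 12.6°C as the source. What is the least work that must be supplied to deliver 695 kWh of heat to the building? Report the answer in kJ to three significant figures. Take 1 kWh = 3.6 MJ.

In absolute terms T_C = 285.75 K and T_H = 296.75 K, so ΔT = 11.00 K.
The reversible limit is COP_HP = T_H/ΔT = 26.98, so W_min = Q_H/COP = Q_H·ΔT/T_H.
W_min = 695.0 × 11.00/296.75 = 25.76 kWh = 92740 kJ.

92700 kJ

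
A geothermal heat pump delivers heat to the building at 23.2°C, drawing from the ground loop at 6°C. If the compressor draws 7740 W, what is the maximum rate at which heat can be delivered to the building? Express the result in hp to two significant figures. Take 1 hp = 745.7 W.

180 hp

In absolute terms T_C = 279.15 K and T_H = 296.35 K, so ΔT = 17.20 K.
COP_Carnot = T_H/ΔT = 296.35/17.20 = 17.23.
Q̇_max = COP_Carnot × Ẇ = 17.23 × 7740 W = 133400 W = 178.8 hp.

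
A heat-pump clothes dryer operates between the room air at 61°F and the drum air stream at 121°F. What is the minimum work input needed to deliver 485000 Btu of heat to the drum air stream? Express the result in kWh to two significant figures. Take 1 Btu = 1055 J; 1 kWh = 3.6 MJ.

15 kWh

In absolute terms T_C = 289.26 K and T_H = 322.59 K, so ΔT = 33.33 K.
The reversible limit is COP_HP = T_H/ΔT = 9.678, so W_min = Q_H/COP = Q_H·ΔT/T_H.
W_min = 485000 × 33.33/322.59 = 50110 Btu = 14.69 kWh.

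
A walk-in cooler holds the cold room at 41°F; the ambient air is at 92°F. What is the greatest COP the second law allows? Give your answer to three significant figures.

9.82

In absolute terms T_C = 278.15 K and T_H = 306.48 K, so ΔT = 28.33 K.
For a reversible cycle, COP_Carnot = T_C/ΔT = 278.15/28.33 = 9.817.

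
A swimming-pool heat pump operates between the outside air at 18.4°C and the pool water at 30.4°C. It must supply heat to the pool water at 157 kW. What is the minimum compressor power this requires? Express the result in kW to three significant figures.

In absolute terms T_C = 291.55 K and T_H = 303.55 K, so ΔT = 12.00 K.
COP_Carnot = T_H/ΔT = 303.55/12.00 = 25.30.
Ẇ_min = Q̇/COP_Carnot = 157.0/25.30 = 6.207 kW.

6.21 kW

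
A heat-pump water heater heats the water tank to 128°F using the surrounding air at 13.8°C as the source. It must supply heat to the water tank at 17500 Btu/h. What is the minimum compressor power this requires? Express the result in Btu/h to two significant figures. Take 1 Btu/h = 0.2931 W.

In absolute terms T_C = 286.95 K and T_H = 326.48 K, so ΔT = 39.53 K.
COP_Carnot = T_H/ΔT = 326.48/39.53 = 8.258.
Ẇ_min = Q̇/COP_Carnot = 17500/8.258 = 2119 Btu/h.

2100 Btu/h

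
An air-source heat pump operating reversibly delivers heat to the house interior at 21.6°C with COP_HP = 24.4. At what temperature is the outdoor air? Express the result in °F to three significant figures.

49.1 °F

COP_HP = T_H/(T_H − T_C) gives T_H − T_C = T_H/COP.
With T_H = 294.75 K, T_C = 294.75 × (1 − 1/24.4) = 282.67 K.
Converting, 282.67 K = 49.14°F.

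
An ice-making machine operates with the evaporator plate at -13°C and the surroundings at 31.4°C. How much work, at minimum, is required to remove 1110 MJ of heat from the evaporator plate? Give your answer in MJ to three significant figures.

189 MJ

In absolute terms T_C = 260.15 K and T_H = 304.55 K, so ΔT = 44.40 K.
The reversible limit is COP_R = T_C/ΔT = 5.859, so W_min = Q_C/COP = Q_C·ΔT/T_C.
W_min = 1110 × 44.40/260.15 = 189.4 MJ.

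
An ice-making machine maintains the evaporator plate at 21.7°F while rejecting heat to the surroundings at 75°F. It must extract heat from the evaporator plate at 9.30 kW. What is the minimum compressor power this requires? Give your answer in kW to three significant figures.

1.03 kW

In absolute terms T_C = 267.43 K and T_H = 297.04 K, so ΔT = 29.61 K.
COP_Carnot = T_C/ΔT = 267.43/29.61 = 9.031.
Ẇ_min = Q̇/COP_Carnot = 9.300/9.031 = 1.030 kW.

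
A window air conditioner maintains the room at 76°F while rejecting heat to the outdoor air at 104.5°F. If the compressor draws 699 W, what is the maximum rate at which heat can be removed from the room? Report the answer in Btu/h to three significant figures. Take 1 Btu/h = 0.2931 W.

44800 Btu/h

In absolute terms T_C = 297.59 K and T_H = 313.43 K, so ΔT = 15.83 K.
COP_Carnot = T_C/ΔT = 297.59/15.83 = 18.80.
Q̇_max = COP_Carnot × Ẇ = 18.80 × 699.0 W = 13140 W = 44820 Btu/h.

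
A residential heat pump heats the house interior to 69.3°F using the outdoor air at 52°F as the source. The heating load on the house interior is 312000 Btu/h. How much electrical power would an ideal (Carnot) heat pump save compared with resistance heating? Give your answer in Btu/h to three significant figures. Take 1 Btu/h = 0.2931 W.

302000 Btu/h

In absolute terms T_C = 284.26 K and T_H = 293.87 K, so ΔT = 9.611 K.
COP_Carnot = T_H/ΔT = 293.87/9.611 = 30.58.
Resistance heating needs Ẇ_res = Q̇_H = 312000 Btu/h; the reversible heat pump needs only Ẇ_hp = Q̇_H/COP = 10200 Btu/h.
Saving = 312000 − 10200 = 301800 Btu/h.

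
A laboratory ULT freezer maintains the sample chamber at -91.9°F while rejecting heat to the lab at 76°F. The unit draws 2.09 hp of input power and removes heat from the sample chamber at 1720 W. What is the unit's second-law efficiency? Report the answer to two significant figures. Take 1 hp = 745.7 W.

0.50

Converting, Q̇_C = 1720 W = 2.307 hp, so COP_actual = Q̇_C/Ẇ = 2.307/2.090 = 1.104.
In absolute terms T_C = 204.32 K and T_H = 297.59 K, so ΔT = 93.28 K.
COP_Carnot = T_C/ΔT = 204.32/93.28 = 2.190.
η_II = COP_actual/COP_Carnot = 1.104/2.190 = 0.5038.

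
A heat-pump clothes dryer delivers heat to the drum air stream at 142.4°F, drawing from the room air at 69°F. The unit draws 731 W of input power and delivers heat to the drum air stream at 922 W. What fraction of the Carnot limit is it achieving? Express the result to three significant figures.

0.154

COP_actual = Q̇_H/Ẇ = 922.0/731.0 = 1.261.
In absolute terms T_C = 293.71 K and T_H = 334.48 K, so ΔT = 40.78 K.
COP_Carnot = T_H/ΔT = 334.48/40.78 = 8.203.
η_II = COP_actual/COP_Carnot = 1.261/8.203 = 0.1538.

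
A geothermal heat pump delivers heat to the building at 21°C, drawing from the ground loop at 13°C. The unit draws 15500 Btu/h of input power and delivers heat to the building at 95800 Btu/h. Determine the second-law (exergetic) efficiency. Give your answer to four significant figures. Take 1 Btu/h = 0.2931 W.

0.1681

COP_actual = Q̇_H/Ẇ = 95800/15500 = 6.181.
In absolute terms T_C = 286.15 K and T_H = 294.15 K, so ΔT = 8.000 K.
COP_Carnot = T_H/ΔT = 294.15/8.000 = 36.77.
η_II = COP_actual/COP_Carnot = 6.181/36.77 = 0.1681.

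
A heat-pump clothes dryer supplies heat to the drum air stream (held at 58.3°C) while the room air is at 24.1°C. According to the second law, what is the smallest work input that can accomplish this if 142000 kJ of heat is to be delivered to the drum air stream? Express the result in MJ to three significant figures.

In absolute terms T_C = 297.25 K and T_H = 331.45 K, so ΔT = 34.20 K.
The reversible limit is COP_HP = T_H/ΔT = 9.692, so W_min = Q_H/COP = Q_H·ΔT/T_H.
W_min = 142000 × 34.20/331.45 = 14650 kJ = 14.65 MJ.

14.7 MJ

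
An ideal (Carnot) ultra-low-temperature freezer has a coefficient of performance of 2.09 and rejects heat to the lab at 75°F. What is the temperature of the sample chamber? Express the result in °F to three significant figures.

For a Carnot refrigerator COP_R = T_C/(T_H − T_C), so T_C = COP·T_H/(1 + COP).
With T_H = 297.04 K, T_C = 2.09 × 297.04/3.090 = 200.91 K.
Converting, 200.91 K = -98.03°F.

-98.0 °F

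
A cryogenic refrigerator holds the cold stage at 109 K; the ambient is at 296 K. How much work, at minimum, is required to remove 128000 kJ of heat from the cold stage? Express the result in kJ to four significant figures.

219600 kJ

The reservoir spacing is ΔT = 296 − 109 = 187.0 K.
The reversible limit is COP_R = T_C/ΔT = 0.5829, so W_min = Q_C/COP = Q_C·ΔT/T_C.
W_min = 128000 × 187.0/109.00 = 219600 kJ.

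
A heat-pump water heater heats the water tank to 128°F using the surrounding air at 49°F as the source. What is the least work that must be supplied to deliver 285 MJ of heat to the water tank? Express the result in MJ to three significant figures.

38.3 MJ

In absolute terms T_C = 282.59 K and T_H = 326.48 K, so ΔT = 43.89 K.
The reversible limit is COP_HP = T_H/ΔT = 7.439, so W_min = Q_H/COP = Q_H·ΔT/T_H.
W_min = 285.0 × 43.89/326.48 = 38.31 MJ.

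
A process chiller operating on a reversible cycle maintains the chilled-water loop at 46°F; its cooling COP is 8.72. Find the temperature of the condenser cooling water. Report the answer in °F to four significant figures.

104.0 °F

COP_R = T_C/(T_H − T_C) gives T_H − T_C = T_C/COP.
With T_C = 280.93 K, T_H = 280.93 × (1 + 1/8.72) = 313.14 K.
Converting, 313.14 K = 103.99°F.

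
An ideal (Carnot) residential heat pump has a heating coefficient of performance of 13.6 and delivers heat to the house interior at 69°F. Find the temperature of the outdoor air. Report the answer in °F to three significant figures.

COP_HP = T_H/(T_H − T_C) gives T_H − T_C = T_H/COP.
With T_H = 293.71 K, T_C = 293.71 × (1 − 1/13.6) = 272.11 K.
Converting, 272.11 K = 30.13°F.

30.1 °F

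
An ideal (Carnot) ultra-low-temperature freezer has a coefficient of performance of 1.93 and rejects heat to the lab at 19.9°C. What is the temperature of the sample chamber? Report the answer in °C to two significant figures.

For a Carnot refrigerator COP_R = T_C/(T_H − T_C), so T_C = COP·T_H/(1 + COP).
With T_H = 293.05 K, T_C = 1.93 × 293.05/2.930 = 193.03 K.
Converting, 193.03 K = -80.12°C.

-80 °C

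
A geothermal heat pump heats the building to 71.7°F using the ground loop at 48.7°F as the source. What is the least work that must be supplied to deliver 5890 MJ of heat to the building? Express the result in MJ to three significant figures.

255 MJ

In absolute terms T_C = 282.43 K and T_H = 295.21 K, so ΔT = 12.78 K.
The reversible limit is COP_HP = T_H/ΔT = 23.10, so W_min = Q_H/COP = Q_H·ΔT/T_H.
W_min = 5890 × 12.78/295.21 = 254.9 MJ.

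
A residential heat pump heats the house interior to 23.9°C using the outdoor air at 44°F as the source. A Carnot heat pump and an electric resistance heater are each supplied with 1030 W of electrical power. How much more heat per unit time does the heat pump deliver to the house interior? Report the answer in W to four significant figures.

In absolute terms T_C = 279.82 K and T_H = 297.05 K, so ΔT = 17.23 K.
COP_Carnot = T_H/ΔT = 297.05/17.23 = 17.24.
The heat pump delivers Q̇_H = COP × Ẇ = 17750 W; the resistance heater delivers Ẇ = 1030 W.
Extra = (COP − 1)·Ẇ = 16720 W.

16720 W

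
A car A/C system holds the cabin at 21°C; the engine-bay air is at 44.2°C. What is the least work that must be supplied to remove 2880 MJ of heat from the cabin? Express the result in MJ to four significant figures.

227.1 MJ

In absolute terms T_C = 294.15 K and T_H = 317.35 K, so ΔT = 23.20 K.
The reversible limit is COP_R = T_C/ΔT = 12.68, so W_min = Q_C/COP = Q_C·ΔT/T_C.
W_min = 2880 × 23.20/294.15 = 227.1 MJ.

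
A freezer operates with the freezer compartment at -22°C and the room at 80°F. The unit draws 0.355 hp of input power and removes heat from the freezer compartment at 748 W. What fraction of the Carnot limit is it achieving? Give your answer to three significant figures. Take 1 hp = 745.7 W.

Converting, Q̇_C = 748.0 W = 1.003 hp, so COP_actual = Q̇_C/Ẇ = 1.003/0.3550 = 2.826.
In absolute terms T_C = 251.15 K and T_H = 299.82 K, so ΔT = 48.67 K.
COP_Carnot = T_C/ΔT = 251.15/48.67 = 5.161.
η_II = COP_actual/COP_Carnot = 2.826/5.161 = 0.5475.

0.548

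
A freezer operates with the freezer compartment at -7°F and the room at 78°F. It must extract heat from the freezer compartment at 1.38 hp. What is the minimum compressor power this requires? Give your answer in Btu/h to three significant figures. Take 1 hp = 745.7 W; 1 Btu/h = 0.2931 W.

In absolute terms T_C = 251.48 K and T_H = 298.71 K, so ΔT = 47.22 K.
COP_Carnot = T_C/ΔT = 251.48/47.22 = 5.326.
Ẇ_min = Q̇/COP_Carnot = 1.380/5.326 = 0.2591 hp = 659.3 Btu/h.

659 Btu/h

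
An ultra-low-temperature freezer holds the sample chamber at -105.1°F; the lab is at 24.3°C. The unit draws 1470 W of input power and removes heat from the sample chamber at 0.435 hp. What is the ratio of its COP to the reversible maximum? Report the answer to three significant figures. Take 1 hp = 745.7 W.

Converting, Q̇_C = 0.4350 hp = 324.4 W, so COP_actual = Q̇_C/Ẇ = 324.4/1470 = 0.2207.
In absolute terms T_C = 196.98 K and T_H = 297.45 K, so ΔT = 100.5 K.
COP_Carnot = T_C/ΔT = 196.98/100.5 = 1.961.
η_II = COP_actual/COP_Carnot = 0.2207/1.961 = 0.1125.

0.113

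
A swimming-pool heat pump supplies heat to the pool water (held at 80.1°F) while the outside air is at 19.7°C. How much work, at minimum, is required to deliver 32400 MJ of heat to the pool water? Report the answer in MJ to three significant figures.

759 MJ

In absolute terms T_C = 292.85 K and T_H = 299.87 K, so ΔT = 7.022 K.
The reversible limit is COP_HP = T_H/ΔT = 42.70, so W_min = Q_H/COP = Q_H·ΔT/T_H.
W_min = 32400 × 7.022/299.87 = 758.7 MJ.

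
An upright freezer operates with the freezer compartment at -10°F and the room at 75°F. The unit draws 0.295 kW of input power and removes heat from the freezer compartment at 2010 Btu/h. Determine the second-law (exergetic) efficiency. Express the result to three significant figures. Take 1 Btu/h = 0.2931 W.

0.377

Converting, Q̇_C = 2010 Btu/h = 0.5891 kW, so COP_actual = Q̇_C/Ẇ = 0.5891/0.2950 = 1.997.
In absolute terms T_C = 249.82 K and T_H = 297.04 K, so ΔT = 47.22 K.
COP_Carnot = T_C/ΔT = 249.82/47.22 = 5.290.
η_II = COP_actual/COP_Carnot = 1.997/5.290 = 0.3775.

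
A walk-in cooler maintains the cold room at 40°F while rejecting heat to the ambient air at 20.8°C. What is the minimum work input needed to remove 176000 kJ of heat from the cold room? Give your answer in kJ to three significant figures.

In absolute terms T_C = 277.59 K and T_H = 293.95 K, so ΔT = 16.36 K.
The reversible limit is COP_R = T_C/ΔT = 16.97, so W_min = Q_C/COP = Q_C·ΔT/T_C.
W_min = 176000 × 16.36/277.59 = 10370 kJ.

10400 kJ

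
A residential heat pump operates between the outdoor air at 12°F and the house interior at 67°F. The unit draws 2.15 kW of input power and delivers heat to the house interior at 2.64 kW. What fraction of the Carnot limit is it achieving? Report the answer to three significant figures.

0.128

COP_actual = Q̇_H/Ẇ = 2.640/2.150 = 1.228.
In absolute terms T_C = 262.04 K and T_H = 292.59 K, so ΔT = 30.56 K.
COP_Carnot = T_H/ΔT = 292.59/30.56 = 9.576.
η_II = COP_actual/COP_Carnot = 1.228/9.576 = 0.1282.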